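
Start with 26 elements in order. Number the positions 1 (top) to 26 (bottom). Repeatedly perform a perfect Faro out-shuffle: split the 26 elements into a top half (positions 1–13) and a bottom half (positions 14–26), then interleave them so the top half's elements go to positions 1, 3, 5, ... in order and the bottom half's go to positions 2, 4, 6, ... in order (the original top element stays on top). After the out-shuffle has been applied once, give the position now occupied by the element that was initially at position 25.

24

Track the element's position through each out-shuffle:
25 → 24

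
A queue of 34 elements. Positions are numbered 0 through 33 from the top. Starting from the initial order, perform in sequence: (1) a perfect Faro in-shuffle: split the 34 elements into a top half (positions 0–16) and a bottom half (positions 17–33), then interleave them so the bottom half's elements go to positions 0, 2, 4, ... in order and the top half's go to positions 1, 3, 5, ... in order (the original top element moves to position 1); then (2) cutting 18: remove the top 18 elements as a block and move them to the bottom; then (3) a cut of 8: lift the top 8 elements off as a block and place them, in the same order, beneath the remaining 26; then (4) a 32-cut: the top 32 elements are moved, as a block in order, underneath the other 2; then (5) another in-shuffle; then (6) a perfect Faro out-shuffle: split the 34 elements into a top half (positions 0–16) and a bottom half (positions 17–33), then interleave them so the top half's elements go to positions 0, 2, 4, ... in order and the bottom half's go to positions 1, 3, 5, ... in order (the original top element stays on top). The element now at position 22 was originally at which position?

14

Undo the operations in reverse order, starting from position 22:
  undo op 6 (out-shuffle, from top half): 22 ← 11
  undo op 5 (in-shuffle, from top half): 11 ← 5
  undo op 4 (cut 32): 5 ← 3
  undo op 3 (cut 8): 3 ← 11
  undo op 2 (cut 18): 11 ← 29
  undo op 1 (in-shuffle, from top half): 29 ← 14
So the element at position 22 came from original position 14.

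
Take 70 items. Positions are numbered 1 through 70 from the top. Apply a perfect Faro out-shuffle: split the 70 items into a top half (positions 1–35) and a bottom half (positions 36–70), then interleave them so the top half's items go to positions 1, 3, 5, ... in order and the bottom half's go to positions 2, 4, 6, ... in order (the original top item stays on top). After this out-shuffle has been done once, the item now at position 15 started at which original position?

Work backwards from position 15, undoing one out-shuffle at a time:
15 ← 8
So the item now at position 15 started at position 8.

8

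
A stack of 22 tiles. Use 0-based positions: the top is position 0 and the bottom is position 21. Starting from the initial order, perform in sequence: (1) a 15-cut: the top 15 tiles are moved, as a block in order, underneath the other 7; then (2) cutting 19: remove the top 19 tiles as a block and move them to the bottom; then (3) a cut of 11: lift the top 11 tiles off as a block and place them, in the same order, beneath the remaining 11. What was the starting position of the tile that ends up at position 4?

5

Undo the operations in reverse order, starting from position 4:
  undo op 3 (cut 11): 4 ← 15
  undo op 2 (cut 19): 15 ← 12
  undo op 1 (cut 15): 12 ← 5
So the tile at position 4 came from original position 5.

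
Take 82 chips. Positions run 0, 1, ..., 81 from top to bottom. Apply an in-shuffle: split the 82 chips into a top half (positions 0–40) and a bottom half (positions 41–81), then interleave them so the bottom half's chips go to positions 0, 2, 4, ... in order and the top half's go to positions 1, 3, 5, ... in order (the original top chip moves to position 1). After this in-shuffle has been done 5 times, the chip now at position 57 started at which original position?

6

Work backwards from position 57, undoing one in-shuffle at a time:
57 ← 28 ← 55 ← 27 ← 13 ← 6
So the chip now at position 57 started at position 6.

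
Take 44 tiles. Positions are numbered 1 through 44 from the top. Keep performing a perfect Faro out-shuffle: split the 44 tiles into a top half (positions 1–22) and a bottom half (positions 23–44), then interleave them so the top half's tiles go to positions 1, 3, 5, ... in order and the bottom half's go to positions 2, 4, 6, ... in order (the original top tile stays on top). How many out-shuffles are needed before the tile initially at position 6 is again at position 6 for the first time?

14

Follow position 6 under repeated out-shuffles:
6 → 11 → 21 → 41 → 38 → 32 → 20 → 39 → 34 → 24 → 4 → 7 → 13 → 25 → 6
It first returns after 14 out-shuffles.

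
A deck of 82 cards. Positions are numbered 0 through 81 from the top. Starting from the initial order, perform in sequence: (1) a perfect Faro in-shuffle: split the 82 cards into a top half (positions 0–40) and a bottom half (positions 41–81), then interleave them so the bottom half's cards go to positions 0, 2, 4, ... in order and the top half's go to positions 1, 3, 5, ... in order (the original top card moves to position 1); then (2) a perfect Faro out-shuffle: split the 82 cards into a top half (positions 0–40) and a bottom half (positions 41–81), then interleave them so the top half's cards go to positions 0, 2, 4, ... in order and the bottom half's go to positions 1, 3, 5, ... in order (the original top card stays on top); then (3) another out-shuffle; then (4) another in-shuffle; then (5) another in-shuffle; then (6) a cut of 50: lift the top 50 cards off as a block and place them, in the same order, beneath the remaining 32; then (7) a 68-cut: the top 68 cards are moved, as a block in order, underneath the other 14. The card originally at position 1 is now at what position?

Track the card from position 1 forward through each operation:
  after op 1 (in-shuffle): 1 → 3
  after op 2 (out-shuffle): 3 → 6
  after op 3 (out-shuffle): 6 → 12
  after op 4 (in-shuffle): 12 → 25
  after op 5 (in-shuffle): 25 → 51
  after op 6 (cut 50): 51 → 1
  after op 7 (cut 68): 1 → 15

15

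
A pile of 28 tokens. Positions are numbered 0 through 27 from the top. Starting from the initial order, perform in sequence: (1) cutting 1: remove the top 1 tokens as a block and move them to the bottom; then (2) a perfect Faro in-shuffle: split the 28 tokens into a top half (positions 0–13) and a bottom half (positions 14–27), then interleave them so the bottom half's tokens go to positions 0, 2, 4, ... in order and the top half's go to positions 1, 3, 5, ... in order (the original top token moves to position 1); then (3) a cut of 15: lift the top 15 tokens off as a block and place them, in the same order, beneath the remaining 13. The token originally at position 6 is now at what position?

24

Track the token from position 6 forward through each operation:
  after op 1 (cut 1): 6 → 5
  after op 2 (in-shuffle): 5 → 11
  after op 3 (cut 15): 11 → 24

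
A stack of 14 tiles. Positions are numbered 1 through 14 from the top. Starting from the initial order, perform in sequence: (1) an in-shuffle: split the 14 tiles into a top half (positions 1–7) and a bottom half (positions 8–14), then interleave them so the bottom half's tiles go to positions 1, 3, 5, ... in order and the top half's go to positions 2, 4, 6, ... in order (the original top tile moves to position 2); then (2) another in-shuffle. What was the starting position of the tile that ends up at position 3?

12

Undo the operations in reverse order, starting from position 3:
  undo op 2 (in-shuffle, from bottom half): 3 ← 9
  undo op 1 (in-shuffle, from bottom half): 9 ← 12
So the tile at position 3 came from original position 12.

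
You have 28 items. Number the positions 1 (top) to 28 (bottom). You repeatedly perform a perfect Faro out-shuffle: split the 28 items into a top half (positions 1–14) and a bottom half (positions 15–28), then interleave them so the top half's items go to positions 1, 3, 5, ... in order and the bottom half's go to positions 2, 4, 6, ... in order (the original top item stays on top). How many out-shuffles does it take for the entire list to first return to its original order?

18

The out-shuffle permutes the 28 positions with cycle lengths [1, 1, 2, 6, 18].
Every item is home exactly when every cycle has completed a whole number of laps, i.e. after lcm(1, 2, 6, 18) = 18 out-shuffles.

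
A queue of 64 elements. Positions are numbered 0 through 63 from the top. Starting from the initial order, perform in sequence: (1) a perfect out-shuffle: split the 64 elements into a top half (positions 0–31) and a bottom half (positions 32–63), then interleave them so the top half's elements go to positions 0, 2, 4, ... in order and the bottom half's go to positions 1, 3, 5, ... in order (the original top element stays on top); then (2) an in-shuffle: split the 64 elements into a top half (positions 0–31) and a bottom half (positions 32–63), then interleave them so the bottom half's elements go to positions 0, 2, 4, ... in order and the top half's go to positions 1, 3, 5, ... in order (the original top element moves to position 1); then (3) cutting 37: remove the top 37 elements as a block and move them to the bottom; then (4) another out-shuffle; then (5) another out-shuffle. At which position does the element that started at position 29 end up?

60

Track the element from position 29 forward through each operation:
  after op 1 (out-shuffle): 29 → 58
  after op 2 (in-shuffle): 58 → 52
  after op 3 (cut 37): 52 → 15
  after op 4 (out-shuffle): 15 → 30
  after op 5 (out-shuffle): 30 → 60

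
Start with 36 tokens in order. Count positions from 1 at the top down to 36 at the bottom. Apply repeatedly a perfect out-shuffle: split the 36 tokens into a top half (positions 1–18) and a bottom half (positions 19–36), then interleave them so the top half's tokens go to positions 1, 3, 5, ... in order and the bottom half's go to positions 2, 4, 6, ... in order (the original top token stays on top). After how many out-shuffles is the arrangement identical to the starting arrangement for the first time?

12

The out-shuffle permutes the 36 positions with cycle lengths [1, 1, 3, 3, 4, 12, 12].
Every token is home exactly when every cycle has completed a whole number of laps, i.e. after lcm(1, 3, 4, 12) = 12 out-shuffles.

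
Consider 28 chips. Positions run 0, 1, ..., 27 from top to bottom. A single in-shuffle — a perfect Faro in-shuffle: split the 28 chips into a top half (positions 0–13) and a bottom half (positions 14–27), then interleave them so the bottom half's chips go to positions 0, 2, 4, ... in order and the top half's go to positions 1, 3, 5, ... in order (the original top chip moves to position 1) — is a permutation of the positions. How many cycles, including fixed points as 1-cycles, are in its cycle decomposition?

1

Trace each unvisited position around until it returns:
(0 1 3 7 15 2 ... len 28)
1 cycle in total.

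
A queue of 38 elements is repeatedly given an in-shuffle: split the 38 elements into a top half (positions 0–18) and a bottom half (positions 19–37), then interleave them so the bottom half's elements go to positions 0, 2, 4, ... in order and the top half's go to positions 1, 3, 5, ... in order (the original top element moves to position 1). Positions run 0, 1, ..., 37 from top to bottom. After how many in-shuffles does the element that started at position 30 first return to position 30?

Follow position 30 under repeated in-shuffles:
30 → 22 → 6 → 13 → 27 → 16 → 33 → 28 → 18 → 37 → 36 → 34 → 30
It first returns after 12 in-shuffles.

12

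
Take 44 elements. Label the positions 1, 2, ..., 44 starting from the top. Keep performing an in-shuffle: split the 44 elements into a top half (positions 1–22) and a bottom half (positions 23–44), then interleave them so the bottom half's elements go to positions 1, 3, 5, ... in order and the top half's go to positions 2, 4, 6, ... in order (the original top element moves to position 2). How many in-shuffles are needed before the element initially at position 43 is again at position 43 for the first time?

Follow position 43 under repeated in-shuffles:
43 → 41 → 37 → 29 → 13 → 26 → 7 → 14 → 28 → 11 → 22 → 44 → 43
It first returns after 12 in-shuffles.

12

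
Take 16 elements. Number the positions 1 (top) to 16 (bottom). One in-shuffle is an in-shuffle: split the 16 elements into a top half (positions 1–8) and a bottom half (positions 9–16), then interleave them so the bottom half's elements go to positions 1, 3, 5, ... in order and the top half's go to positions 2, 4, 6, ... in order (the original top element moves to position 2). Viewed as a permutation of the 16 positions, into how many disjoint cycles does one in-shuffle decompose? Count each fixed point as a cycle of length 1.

2

Trace each unvisited position around until it returns:
(1 2 4 8 16 15 13 9) (3 6 12 7 14 11 5 10)
2 cycles in total.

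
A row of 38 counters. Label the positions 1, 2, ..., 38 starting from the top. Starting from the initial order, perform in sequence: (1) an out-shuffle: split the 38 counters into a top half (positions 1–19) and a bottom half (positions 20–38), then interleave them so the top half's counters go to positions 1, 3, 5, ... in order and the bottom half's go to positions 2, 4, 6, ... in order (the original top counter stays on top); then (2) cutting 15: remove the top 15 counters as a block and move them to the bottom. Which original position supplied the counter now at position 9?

Undo the operations in reverse order, starting from position 9:
  undo op 2 (cut 15): 9 ← 24
  undo op 1 (out-shuffle, from bottom half): 24 ← 31
So the counter at position 9 came from original position 31.

31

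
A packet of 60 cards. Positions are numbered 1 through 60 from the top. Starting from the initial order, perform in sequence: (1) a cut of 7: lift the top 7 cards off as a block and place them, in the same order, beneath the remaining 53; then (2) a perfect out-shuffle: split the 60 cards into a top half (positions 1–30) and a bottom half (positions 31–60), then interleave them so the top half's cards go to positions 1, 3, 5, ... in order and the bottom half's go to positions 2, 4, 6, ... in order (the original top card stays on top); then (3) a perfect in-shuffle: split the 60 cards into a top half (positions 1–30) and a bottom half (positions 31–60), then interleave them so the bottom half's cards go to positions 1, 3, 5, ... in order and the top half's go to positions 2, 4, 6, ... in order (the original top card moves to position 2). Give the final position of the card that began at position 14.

26

Track the card from position 14 forward through each operation:
  after op 1 (cut 7): 14 → 7
  after op 2 (out-shuffle): 7 → 13
  after op 3 (in-shuffle): 13 → 26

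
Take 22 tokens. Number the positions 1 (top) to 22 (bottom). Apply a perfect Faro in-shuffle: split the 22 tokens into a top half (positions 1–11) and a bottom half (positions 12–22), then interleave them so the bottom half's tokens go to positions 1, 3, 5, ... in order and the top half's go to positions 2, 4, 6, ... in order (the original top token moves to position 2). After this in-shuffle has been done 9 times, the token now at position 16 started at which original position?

Work backwards from position 16, undoing one in-shuffle at a time:
16 ← 8 ← 4 ← 2 ← 1 ← 12 ← 6 ← 3 ← 13 ← 18
So the token now at position 16 started at position 18.

18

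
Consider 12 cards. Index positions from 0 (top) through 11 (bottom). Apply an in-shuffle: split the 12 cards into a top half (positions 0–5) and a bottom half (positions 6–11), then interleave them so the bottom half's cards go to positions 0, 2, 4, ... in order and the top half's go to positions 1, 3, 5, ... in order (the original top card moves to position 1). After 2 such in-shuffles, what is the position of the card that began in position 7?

5

Track the card's position through each in-shuffle:
7 → 2 → 5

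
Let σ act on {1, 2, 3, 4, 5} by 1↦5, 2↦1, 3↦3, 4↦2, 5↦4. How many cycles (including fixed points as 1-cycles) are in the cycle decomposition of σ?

Cycle decomposition: (1 5 4 2) (3).
2 cycles.

2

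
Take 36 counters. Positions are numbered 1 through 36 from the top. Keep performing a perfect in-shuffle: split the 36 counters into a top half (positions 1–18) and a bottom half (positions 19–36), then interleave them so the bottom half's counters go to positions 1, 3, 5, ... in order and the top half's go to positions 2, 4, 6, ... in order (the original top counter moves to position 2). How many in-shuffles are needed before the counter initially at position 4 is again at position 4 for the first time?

Follow position 4 under repeated in-shuffles:
4 → 8 → 16 → 32 → 27 → 17 → 34 → 31 → ... → 4 (length 36)
It first returns after 36 in-shuffles.

36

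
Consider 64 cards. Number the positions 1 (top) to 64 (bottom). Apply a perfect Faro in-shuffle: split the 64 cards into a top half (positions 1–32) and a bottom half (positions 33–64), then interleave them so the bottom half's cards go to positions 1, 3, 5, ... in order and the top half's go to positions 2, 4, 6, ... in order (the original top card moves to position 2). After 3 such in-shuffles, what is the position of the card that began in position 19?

22

Track the card's position through each in-shuffle:
19 → 38 → 11 → 22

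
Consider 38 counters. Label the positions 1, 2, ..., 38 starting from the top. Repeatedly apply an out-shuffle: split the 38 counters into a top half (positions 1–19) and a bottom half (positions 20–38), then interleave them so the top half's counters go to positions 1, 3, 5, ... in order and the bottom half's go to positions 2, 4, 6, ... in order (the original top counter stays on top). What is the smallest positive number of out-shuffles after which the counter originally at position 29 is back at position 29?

Follow position 29 under repeated out-shuffles:
29 → 20 → 2 → 3 → 5 → 9 → 17 → 33 → ... → 29 (length 36)
It first returns after 36 out-shuffles.

36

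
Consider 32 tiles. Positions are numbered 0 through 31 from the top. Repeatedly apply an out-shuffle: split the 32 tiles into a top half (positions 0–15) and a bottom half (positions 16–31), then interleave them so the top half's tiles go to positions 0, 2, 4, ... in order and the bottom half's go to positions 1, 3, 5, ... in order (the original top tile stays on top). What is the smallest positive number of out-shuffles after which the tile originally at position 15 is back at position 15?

Follow position 15 under repeated out-shuffles:
15 → 30 → 29 → 27 → 23 → 15
It first returns after 5 out-shuffles.

5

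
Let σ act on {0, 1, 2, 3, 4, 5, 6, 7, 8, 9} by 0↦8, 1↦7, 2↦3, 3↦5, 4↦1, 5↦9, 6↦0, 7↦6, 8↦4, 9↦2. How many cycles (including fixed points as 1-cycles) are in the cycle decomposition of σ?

Cycle decomposition: (0 8 4 1 7 6) (2 3 5 9).
2 cycles.

2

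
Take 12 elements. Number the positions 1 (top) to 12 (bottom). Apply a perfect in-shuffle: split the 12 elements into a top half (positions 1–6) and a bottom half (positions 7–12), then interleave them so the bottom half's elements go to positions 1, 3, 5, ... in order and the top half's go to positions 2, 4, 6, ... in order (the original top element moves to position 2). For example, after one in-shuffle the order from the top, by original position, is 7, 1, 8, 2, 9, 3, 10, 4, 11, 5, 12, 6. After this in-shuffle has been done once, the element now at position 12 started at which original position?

6

Work backwards from position 12, undoing one in-shuffle at a time:
12 ← 6
So the element now at position 12 started at position 6.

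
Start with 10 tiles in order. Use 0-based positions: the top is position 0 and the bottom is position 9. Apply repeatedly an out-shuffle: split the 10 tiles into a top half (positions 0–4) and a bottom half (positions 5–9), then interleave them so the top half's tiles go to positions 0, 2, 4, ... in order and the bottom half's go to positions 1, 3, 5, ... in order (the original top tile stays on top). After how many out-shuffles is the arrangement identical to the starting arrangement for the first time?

6

The out-shuffle permutes the 10 positions with cycle lengths [1, 1, 2, 6].
Every tile is home exactly when every cycle has completed a whole number of laps, i.e. after lcm(1, 2, 6) = 6 out-shuffles.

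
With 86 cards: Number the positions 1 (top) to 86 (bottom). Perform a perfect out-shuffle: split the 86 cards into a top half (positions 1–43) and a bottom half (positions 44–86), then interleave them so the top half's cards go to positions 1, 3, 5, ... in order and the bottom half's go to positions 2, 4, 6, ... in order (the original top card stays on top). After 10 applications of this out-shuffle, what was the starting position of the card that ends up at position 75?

Work backwards from position 75, undoing one out-shuffle at a time:
75 ← 38 ← 62 ← 74 ← 80 ← 83 ← 42 ← 64 ← 75 ← 38 ← 62
So the card now at position 75 started at position 62.

62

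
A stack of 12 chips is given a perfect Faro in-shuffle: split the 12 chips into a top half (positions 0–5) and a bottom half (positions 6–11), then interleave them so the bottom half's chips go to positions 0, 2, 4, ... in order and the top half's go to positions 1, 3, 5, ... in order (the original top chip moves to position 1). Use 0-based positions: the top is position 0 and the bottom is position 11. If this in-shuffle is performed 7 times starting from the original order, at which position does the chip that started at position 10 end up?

3

Track the chip's position through each in-shuffle:
10 → 8 → 4 → 9 → 6 → 0 → 1 → 3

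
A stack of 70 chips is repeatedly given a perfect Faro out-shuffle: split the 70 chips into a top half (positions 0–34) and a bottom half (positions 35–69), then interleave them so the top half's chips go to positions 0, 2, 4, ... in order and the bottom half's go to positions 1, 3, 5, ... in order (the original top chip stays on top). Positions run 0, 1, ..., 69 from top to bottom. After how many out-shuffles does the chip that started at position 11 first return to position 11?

22

Follow position 11 under repeated out-shuffles:
11 → 22 → 44 → 19 → 38 → 7 → 14 → 28 → ... → 11 (length 22)
It first returns after 22 out-shuffles.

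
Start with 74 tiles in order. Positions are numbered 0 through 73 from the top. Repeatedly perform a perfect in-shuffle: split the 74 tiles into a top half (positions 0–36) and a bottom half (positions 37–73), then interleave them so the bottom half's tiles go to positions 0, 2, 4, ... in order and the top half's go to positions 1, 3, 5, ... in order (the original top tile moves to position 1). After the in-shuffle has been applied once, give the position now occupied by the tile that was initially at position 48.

Track the tile's position through each in-shuffle:
48 → 22

22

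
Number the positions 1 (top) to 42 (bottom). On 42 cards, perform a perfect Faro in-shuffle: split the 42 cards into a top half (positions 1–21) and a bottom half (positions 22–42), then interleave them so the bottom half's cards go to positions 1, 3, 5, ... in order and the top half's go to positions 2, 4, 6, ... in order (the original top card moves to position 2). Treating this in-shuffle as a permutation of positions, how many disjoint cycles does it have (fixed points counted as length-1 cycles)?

3

Trace each unvisited position around until it returns:
(1 2 4 8 16 32 ... len 14) (3 6 12 24 5 10 ... len 14) (7 14 28 13 26 9 ... len 14)
3 cycles in total.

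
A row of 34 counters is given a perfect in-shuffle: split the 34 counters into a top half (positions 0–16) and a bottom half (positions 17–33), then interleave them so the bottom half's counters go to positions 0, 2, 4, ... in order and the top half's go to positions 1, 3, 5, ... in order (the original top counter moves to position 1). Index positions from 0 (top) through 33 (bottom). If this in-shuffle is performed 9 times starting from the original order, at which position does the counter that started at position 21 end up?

28

Track the counter's position through each in-shuffle:
21 → 8 → 17 → 0 → 1 → 3 → 7 → 15 → 31 → 28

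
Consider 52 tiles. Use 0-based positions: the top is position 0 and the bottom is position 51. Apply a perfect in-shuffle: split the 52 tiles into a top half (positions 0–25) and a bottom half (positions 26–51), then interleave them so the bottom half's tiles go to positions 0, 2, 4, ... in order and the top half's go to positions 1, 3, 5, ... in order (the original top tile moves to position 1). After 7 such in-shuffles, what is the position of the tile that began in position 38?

9

Track the tile's position through each in-shuffle:
38 → 24 → 49 → 46 → 40 → 28 → 4 → 9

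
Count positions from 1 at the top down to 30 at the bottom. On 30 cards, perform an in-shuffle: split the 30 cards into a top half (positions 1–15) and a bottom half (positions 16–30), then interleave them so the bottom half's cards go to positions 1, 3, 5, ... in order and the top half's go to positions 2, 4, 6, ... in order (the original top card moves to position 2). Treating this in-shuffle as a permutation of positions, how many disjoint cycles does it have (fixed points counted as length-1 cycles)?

6

Trace each unvisited position around until it returns:
(1 2 4 8 16) (3 6 12 24 17) (5 10 20 9 18) (7 14 28 25 19) (11 22 13 26 21) (15 30 29 27 23)
6 cycles in total.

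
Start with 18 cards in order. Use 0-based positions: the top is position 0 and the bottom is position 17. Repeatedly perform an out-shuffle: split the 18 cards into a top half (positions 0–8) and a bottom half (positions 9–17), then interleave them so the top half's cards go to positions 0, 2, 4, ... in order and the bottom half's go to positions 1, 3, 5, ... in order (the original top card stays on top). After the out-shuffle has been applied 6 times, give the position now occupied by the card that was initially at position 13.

Track the card's position through each out-shuffle:
13 → 9 → 1 → 2 → 4 → 8 → 16

16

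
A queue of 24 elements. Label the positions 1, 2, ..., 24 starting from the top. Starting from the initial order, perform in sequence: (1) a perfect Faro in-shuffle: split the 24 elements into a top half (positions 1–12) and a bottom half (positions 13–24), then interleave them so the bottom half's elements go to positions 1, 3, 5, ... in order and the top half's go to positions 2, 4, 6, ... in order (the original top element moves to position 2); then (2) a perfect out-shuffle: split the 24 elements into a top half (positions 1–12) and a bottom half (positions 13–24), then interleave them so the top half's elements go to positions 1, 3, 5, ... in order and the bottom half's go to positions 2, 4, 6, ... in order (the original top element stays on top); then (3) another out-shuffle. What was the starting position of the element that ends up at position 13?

Undo the operations in reverse order, starting from position 13:
  undo op 3 (out-shuffle, from top half): 13 ← 7
  undo op 2 (out-shuffle, from top half): 7 ← 4
  undo op 1 (in-shuffle, from top half): 4 ← 2
So the element at position 13 came from original position 2.

2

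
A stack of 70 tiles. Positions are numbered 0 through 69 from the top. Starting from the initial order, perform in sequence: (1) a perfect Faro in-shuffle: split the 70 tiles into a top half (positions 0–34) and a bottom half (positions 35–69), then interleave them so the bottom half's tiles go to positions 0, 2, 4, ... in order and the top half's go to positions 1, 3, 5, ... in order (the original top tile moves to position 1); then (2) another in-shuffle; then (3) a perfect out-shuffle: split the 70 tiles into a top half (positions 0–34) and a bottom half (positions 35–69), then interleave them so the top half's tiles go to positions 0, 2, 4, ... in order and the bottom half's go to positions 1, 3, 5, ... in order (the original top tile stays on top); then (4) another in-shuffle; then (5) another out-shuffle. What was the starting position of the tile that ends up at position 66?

19

Undo the operations in reverse order, starting from position 66:
  undo op 5 (out-shuffle, from top half): 66 ← 33
  undo op 4 (in-shuffle, from top half): 33 ← 16
  undo op 3 (out-shuffle, from top half): 16 ← 8
  undo op 2 (in-shuffle, from bottom half): 8 ← 39
  undo op 1 (in-shuffle, from top half): 39 ← 19
So the tile at position 66 came from original position 19.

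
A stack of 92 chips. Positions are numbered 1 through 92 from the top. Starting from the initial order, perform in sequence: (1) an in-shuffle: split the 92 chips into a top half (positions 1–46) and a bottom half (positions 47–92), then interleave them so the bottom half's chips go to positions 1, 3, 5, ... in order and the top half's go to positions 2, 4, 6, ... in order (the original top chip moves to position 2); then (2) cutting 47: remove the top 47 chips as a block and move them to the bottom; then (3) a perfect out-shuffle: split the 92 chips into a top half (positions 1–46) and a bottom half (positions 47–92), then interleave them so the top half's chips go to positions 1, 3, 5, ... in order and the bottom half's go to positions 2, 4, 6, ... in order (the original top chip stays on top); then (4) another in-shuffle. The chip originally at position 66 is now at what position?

59

Track the chip from position 66 forward through each operation:
  after op 1 (in-shuffle): 66 → 39
  after op 2 (cut 47): 39 → 84
  after op 3 (out-shuffle): 84 → 76
  after op 4 (in-shuffle): 76 → 59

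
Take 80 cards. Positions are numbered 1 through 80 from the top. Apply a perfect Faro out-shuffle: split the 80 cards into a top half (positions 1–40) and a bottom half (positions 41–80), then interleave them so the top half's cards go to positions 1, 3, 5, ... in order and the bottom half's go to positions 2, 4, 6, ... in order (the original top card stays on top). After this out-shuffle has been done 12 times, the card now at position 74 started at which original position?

41

Work backwards from position 74, undoing one out-shuffle at a time:
74 ← 77 ← 39 ← 20 ← 50 ← 65 ← 33 ← 17 ← 9 ← 5 ← 3 ← 2 ← 41
So the card now at position 74 started at position 41.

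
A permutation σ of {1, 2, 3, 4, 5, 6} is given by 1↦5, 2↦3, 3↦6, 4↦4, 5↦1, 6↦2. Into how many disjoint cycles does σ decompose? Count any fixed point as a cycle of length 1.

3

Cycle decomposition: (1 5) (2 3 6) (4).
3 cycles.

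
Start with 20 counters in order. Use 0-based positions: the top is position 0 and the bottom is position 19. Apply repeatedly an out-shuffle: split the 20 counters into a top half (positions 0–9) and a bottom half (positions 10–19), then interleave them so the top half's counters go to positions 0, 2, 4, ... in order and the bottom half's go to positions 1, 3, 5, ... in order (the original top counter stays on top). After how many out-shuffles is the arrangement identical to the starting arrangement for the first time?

The out-shuffle permutes the 20 positions with cycle lengths [1, 1, 18].
Every counter is home exactly when every cycle has completed a whole number of laps, i.e. after lcm(1, 18) = 18 out-shuffles.

18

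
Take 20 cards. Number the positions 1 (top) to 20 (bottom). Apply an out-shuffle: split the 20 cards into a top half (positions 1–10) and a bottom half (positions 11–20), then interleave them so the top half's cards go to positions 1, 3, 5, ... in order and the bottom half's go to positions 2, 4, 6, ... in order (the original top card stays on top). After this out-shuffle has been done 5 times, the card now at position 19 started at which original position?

Work backwards from position 19, undoing one out-shuffle at a time:
19 ← 10 ← 15 ← 8 ← 14 ← 17
So the card now at position 19 started at position 17.

17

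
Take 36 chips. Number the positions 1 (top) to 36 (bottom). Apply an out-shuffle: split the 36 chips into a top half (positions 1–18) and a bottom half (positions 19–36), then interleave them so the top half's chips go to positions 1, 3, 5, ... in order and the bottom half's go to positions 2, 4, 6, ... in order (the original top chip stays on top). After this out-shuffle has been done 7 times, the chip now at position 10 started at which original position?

Work backwards from position 10, undoing one out-shuffle at a time:
10 ← 23 ← 12 ← 24 ← 30 ← 33 ← 17 ← 9
So the chip now at position 10 started at position 9.

9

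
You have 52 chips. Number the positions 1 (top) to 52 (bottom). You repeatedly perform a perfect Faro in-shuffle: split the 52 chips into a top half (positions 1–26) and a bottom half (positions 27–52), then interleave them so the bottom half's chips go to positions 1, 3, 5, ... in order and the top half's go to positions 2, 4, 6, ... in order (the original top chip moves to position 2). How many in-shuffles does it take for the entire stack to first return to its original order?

52

The in-shuffle permutes the 52 positions with cycle lengths [52].
Every chip is home exactly when every cycle has completed a whole number of laps, i.e. after lcm(52) = 52 in-shuffles.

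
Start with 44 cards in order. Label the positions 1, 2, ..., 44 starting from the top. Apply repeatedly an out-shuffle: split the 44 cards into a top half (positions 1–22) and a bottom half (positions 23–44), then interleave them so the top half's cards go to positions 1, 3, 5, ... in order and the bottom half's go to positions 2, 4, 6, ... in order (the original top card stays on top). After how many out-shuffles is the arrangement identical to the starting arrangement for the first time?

The out-shuffle permutes the 44 positions with cycle lengths [1, 1, 14, 14, 14].
Every card is home exactly when every cycle has completed a whole number of laps, i.e. after lcm(1, 14) = 14 out-shuffles.

14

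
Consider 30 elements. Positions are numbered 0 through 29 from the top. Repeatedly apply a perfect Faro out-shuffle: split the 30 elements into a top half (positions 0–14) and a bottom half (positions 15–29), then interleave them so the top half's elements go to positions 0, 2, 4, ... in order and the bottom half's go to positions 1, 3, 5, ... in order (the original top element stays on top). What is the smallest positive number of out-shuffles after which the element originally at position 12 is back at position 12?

Follow position 12 under repeated out-shuffles:
12 → 24 → 19 → 9 → 18 → 7 → 14 → 28 → ... → 12 (length 28)
It first returns after 28 out-shuffles.

28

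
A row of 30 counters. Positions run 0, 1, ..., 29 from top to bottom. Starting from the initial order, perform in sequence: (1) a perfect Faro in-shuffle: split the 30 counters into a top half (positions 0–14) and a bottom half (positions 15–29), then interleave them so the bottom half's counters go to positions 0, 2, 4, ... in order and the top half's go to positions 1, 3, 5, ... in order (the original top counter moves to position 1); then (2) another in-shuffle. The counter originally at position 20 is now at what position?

21

Track the counter from position 20 forward through each operation:
  after op 1 (in-shuffle): 20 → 10
  after op 2 (in-shuffle): 10 → 21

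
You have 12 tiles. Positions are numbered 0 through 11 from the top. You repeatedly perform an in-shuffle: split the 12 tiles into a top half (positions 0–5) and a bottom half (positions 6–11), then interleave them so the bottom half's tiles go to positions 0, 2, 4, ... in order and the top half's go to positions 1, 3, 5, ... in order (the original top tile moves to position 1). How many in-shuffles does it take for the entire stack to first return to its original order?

The in-shuffle permutes the 12 positions with cycle lengths [12].
Every tile is home exactly when every cycle has completed a whole number of laps, i.e. after lcm(12) = 12 in-shuffles.

12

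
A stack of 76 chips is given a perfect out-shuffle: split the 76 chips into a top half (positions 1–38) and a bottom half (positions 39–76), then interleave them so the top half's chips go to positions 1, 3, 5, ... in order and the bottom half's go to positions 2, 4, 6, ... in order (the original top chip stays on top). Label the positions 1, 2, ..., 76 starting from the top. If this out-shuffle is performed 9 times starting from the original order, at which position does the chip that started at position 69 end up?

17

Track the chip's position through each out-shuffle:
69 → 62 → 48 → 20 → 39 → 2 → 3 → 5 → 9 → 17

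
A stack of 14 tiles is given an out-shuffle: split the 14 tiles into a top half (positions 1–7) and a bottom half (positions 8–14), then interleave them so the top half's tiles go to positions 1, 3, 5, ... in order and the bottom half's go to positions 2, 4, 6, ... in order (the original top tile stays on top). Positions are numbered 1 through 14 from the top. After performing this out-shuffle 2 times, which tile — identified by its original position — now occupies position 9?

Work backwards from position 9, undoing one out-shuffle at a time:
9 ← 5 ← 3
So the tile now at position 9 started at position 3.

3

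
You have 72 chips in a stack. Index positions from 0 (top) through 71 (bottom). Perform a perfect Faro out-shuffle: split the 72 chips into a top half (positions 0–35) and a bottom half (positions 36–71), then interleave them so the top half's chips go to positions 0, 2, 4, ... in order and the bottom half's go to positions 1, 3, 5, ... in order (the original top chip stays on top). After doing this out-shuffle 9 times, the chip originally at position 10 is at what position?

Track the chip's position through each out-shuffle:
10 → 20 → 40 → 9 → 18 → 36 → 1 → 2 → 4 → 8

8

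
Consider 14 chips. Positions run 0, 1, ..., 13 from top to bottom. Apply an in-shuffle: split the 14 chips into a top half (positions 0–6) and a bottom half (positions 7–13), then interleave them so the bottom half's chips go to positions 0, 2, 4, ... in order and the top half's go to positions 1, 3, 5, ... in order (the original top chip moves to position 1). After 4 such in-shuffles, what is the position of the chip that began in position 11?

11

Track the chip's position through each in-shuffle:
11 → 8 → 2 → 5 → 11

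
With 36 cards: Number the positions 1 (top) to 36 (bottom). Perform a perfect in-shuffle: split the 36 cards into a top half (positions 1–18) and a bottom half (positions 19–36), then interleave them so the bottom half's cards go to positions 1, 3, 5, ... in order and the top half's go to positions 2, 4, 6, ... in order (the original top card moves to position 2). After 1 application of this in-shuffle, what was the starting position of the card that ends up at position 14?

Work backwards from position 14, undoing one in-shuffle at a time:
14 ← 7
So the card now at position 14 started at position 7.

7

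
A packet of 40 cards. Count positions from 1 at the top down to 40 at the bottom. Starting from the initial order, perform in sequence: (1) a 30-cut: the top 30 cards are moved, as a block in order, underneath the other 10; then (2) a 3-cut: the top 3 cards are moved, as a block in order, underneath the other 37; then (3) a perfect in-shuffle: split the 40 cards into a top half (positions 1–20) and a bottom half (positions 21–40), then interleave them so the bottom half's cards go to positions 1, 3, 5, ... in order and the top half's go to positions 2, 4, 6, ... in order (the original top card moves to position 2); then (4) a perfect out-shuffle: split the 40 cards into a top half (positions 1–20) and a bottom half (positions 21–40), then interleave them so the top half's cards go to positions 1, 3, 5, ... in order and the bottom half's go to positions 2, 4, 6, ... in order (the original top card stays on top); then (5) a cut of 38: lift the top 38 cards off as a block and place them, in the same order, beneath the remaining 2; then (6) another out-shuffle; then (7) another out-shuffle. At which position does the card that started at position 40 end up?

35

Track the card from position 40 forward through each operation:
  after op 1 (cut 30): 40 → 10
  after op 2 (cut 3): 10 → 7
  after op 3 (in-shuffle): 7 → 14
  after op 4 (out-shuffle): 14 → 27
  after op 5 (cut 38): 27 → 29
  after op 6 (out-shuffle): 29 → 18
  after op 7 (out-shuffle): 18 → 35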